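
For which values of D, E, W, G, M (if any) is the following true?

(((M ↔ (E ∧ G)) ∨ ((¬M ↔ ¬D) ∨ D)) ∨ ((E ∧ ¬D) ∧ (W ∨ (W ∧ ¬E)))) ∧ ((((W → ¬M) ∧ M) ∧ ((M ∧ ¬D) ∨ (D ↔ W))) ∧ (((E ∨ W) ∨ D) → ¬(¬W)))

Case M = True: the formula simplifies to (((E ∧ G) ∨ (D ∨ D)) ∨ ((E ∧ ¬D) ∧ (W ∨ (W ∧ ¬E)))) ∧ ((¬W ∧ (¬D ∨ (D ↔ W))) ∧ (((E ∨ W) ∨ D) → ¬(¬W))).
  W = True: the conjunct ¬W is False.
  W = False: simplifies to ((E ∧ G) ∨ (D ∨ D)) ∧ ((¬D ∨ ¬D) ∧ ¬((E ∨ D))).
    D = True: the conjunct ¬D ∨ ¬D becomes ¬True ∨ ¬True = False.
    D = False: simplifies to (E ∧ G) ∧ ¬E.
      E = True: the conjunct ¬E is False.
      E = False: the conjunct E is False.
Case M = False: the conjunct M is False.
Both cases fail — unsatisfiable.

Unsatisfiable — no assignment works.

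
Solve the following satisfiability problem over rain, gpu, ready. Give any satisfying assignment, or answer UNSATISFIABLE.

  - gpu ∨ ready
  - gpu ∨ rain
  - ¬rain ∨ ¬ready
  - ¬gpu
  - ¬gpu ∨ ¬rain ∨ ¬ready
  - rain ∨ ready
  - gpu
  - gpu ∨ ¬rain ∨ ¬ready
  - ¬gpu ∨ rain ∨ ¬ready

Case gpu = True:
  Clause (¬gpu) is falsified — contradiction.
Case gpu = False:
  Clause (gpu) is falsified — contradiction.
Both cases fail, so the formula is unsatisfiable.

UNSATISFIABLE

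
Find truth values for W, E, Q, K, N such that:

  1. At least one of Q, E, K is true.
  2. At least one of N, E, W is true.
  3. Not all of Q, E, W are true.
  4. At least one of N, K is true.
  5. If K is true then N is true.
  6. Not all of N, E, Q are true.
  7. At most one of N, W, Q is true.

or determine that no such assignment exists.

W = False, E = True, Q = False, K = True, N = True

  (1) {Q, E, K}: 2 true — at least one ✓
  (2) {N, E, W}: 2 true — at least one ✓
  (3) {Q, E, W}: 1/3 true — not all ✓
  (4) {N, K}: 2 true — at least one ✓
  (5) K=T ⇒ N: T ✓
  (6) {N, E, Q}: 2/3 true — not all ✓
  (7) {N, W, Q}: 1 true — at most one ✓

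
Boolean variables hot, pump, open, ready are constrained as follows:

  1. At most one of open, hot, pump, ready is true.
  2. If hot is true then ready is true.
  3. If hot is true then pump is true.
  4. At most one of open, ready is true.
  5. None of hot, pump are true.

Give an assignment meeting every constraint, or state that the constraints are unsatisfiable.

hot = False, pump = False, open = True, ready = False

  (1) {open, hot, pump, ready}: 1 true — at most one ✓
  (2) hot=F ⇒ ready: vacuous ✓
  (3) hot=F ⇒ pump: vacuous ✓
  (4) {open, ready}: 1 true — at most one ✓
  (5) {hot, pump}: 0 true — none ✓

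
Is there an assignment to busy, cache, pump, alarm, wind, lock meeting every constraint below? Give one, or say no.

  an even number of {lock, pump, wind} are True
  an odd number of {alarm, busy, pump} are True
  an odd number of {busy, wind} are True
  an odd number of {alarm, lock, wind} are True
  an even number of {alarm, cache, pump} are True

busy = False, cache = True, pump = False, alarm = True, wind = True, lock = True

{lock, pump, wind}: 2 true → even ✓
{alarm, busy, pump}: 1 true → odd ✓
{busy, wind}: 1 true → odd ✓
{alarm, lock, wind}: 3 true → odd ✓
{alarm, cache, pump}: 2 true → even ✓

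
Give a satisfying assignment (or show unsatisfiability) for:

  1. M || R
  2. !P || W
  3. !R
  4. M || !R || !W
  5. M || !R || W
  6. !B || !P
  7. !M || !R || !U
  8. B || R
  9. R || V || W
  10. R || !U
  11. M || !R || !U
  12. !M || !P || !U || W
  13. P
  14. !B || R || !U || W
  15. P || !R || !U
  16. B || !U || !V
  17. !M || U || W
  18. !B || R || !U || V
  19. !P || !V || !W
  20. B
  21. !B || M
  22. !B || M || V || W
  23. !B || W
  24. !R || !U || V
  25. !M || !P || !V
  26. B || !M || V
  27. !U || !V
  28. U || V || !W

Case R = True:
  Clause (!R) is falsified — contradiction.
Case R = False:
  (M || R) forces M = True.
  (B || R) forces B = True.
  (!B || !P) forces P = False.
  Clause (P) is falsified — contradiction.
Both cases fail, so the formula is unsatisfiable.

The formula is unsatisfiable.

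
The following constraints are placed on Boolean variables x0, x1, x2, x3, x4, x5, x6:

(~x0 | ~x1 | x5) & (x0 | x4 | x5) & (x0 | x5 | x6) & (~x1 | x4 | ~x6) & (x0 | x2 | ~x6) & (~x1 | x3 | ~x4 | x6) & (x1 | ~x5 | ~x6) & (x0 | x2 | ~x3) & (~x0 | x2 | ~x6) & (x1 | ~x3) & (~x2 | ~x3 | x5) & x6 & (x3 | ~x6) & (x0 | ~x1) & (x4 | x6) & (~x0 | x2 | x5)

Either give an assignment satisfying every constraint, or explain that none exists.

Unit clause (x6) forces x6 = True.
In (x3 | ~x6) only x3 is left, so x3 = True.
In (x1 | ~x3) only x1 is left, so x1 = True.
In (x0 | ~x1) only x0 is left, so x0 = True.
In (~x0 | ~x1 | x5) only x5 is left, so x5 = True.
In (~x1 | x4 | ~x6) only x4 is left, so x4 = True.
In (~x0 | x2 | ~x6) only x2 is left, so x2 = True.
All clauses satisfied.

x0 = True, x1 = True, x2 = True, x3 = True, x4 = True, x5 = True, x6 = True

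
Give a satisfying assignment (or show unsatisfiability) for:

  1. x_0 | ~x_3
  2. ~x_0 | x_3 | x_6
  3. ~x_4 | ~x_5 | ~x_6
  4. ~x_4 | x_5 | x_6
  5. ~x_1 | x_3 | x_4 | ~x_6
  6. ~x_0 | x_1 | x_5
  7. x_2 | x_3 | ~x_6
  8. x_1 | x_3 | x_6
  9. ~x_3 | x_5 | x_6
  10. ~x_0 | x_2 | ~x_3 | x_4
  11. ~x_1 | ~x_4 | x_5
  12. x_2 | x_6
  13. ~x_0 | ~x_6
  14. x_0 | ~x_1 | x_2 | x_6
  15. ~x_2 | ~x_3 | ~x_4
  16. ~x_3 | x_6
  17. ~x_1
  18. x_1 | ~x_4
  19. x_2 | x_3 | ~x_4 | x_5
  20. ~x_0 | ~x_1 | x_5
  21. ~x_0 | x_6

Unit clause (~x_1) forces x_1 = False.
In (x_1 | ~x_4) only ~x_4 is left, so x_4 = False.
Set x_0 = False.
  then (x_0 | ~x_3) forces x_3 = False.
  then (x_1 | x_3 | x_6) forces x_6 = True.
  then (x_2 | x_3 | ~x_6) forces x_2 = True.
Set x_5 = True.
All clauses satisfied.

x_0=F; x_1=F; x_2=T; x_3=F; x_4=F; x_5=T; x_6=T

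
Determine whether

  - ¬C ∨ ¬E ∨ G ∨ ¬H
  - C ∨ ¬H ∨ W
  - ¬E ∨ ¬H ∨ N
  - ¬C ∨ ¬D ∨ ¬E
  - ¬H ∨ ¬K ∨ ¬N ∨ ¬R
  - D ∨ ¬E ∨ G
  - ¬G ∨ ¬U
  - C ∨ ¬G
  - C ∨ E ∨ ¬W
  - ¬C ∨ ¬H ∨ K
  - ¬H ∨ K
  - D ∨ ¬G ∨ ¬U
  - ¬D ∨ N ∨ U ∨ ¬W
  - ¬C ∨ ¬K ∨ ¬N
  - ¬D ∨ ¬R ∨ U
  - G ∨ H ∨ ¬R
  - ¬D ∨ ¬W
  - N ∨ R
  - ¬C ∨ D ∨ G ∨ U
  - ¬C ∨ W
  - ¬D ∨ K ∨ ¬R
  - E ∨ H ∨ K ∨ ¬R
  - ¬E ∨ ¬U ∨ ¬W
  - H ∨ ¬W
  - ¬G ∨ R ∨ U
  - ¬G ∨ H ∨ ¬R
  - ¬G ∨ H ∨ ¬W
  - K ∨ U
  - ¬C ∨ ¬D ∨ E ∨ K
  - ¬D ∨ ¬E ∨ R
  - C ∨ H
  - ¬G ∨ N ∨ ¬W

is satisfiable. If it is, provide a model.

Set C = True.
  then (¬C ∨ W) forces W = True.
  then (H ∨ ¬W) forces H = True.
  then (¬C ∨ ¬H ∨ K) forces K = True.
  then (¬C ∨ ¬K ∨ ¬N) forces N = False.
  then (¬D ∨ ¬W) forces D = False.
  then (N ∨ R) forces R = True.
  then (¬G ∨ N ∨ ¬W) forces G = False.
  then (¬C ∨ ¬E ∨ G ∨ ¬H) forces E = False.
  then (¬C ∨ D ∨ G ∨ U) forces U = True.
All clauses satisfied.

C = True, K = True, N = False, G = False, U = True, D = False, H = True, W = True, R = True, E = False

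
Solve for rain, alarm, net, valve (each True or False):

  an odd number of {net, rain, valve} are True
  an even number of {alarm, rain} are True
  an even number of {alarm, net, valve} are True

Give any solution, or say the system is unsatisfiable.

No satisfying assignment exists.

Adding constraints 1, 2, 3 mod 2: every variable appears an even number of times on the left, so the left side is 0.
But the right sides sum to 1 (mod 2). 0 ≠ 1 — the system is inconsistent.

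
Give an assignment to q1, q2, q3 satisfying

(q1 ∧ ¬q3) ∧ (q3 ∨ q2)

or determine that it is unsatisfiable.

q1 = True, q2 = True, q3 = False

  q1 ∧ ¬q3 = True
    ¬q3 = True
  q3 ∨ q2 = True
Both conjuncts True, so the formula holds.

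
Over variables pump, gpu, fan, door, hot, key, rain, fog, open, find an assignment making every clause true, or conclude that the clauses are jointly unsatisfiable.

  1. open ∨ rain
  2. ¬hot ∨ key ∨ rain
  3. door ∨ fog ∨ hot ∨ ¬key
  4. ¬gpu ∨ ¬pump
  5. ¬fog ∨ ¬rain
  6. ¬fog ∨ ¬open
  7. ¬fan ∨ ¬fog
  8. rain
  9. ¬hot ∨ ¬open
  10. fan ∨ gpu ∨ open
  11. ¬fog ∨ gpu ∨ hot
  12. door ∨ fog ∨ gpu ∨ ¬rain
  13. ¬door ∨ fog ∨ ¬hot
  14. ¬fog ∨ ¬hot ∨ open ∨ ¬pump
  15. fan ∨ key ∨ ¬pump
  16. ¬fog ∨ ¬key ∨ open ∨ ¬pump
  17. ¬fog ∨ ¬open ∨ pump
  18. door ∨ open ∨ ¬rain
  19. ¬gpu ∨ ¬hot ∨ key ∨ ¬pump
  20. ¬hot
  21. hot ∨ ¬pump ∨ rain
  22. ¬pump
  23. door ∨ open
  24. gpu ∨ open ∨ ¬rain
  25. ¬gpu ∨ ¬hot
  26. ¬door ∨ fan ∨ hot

Unit clause (rain) forces rain = True.
Unit clause (¬hot) forces hot = False.
Unit clause (¬pump) forces pump = False.
In (¬fog ∨ ¬rain) only ¬fog is left, so fog = False.
Set gpu = True.
Set fan = False.
  then (¬door ∨ fan ∨ hot) forces door = False.
  then (door ∨ fog ∨ hot ∨ ¬key) forces key = False.
  then (door ∨ open ∨ ¬rain) forces open = True.
All clauses satisfied.

pump: False, gpu: True, fan: False, door: False, hot: False, key: False, rain: True, fog: False, open: True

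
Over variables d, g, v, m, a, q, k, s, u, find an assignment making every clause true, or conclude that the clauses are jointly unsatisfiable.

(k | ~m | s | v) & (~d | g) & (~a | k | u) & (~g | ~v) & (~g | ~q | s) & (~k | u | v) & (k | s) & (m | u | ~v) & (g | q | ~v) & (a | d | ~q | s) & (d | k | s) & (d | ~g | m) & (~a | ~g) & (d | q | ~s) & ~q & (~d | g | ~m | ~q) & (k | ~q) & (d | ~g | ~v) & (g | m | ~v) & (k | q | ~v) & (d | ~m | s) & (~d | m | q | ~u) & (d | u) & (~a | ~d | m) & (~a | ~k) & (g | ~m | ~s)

d = True; g = True; v = False; m = True; a = False; q = False; k = False; s = True; u = True

Unit clause (~q) forces q = False.
Set d = True.
  then (~d | g) forces g = True.
  then (~g | ~v) forces v = False.
  then (~a | ~g) forces a = False.
Set m = True.
Set k = False.
  then (k | ~m | s | v) forces s = True.
Set u = True.
All clauses satisfied.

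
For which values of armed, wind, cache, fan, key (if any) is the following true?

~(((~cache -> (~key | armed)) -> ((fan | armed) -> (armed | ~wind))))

armed=F, wind=T, cache=F, fan=T, key=F

  ~(((~cache -> (~key | armed)) -> ((fan | armed) -> (armed | ~wind)))) = True
    (~cache -> (~key | armed)) -> ((fan | armed) -> (armed | ~wind)) = False
      ~cache -> (~key | armed) = True
        ~cache = True
        ~key | armed = True
          ~key = True
      (fan | armed) -> (armed | ~wind) = False
        fan | armed = True
        armed | ~wind = False
          ~wind = False
The formula evaluates to True.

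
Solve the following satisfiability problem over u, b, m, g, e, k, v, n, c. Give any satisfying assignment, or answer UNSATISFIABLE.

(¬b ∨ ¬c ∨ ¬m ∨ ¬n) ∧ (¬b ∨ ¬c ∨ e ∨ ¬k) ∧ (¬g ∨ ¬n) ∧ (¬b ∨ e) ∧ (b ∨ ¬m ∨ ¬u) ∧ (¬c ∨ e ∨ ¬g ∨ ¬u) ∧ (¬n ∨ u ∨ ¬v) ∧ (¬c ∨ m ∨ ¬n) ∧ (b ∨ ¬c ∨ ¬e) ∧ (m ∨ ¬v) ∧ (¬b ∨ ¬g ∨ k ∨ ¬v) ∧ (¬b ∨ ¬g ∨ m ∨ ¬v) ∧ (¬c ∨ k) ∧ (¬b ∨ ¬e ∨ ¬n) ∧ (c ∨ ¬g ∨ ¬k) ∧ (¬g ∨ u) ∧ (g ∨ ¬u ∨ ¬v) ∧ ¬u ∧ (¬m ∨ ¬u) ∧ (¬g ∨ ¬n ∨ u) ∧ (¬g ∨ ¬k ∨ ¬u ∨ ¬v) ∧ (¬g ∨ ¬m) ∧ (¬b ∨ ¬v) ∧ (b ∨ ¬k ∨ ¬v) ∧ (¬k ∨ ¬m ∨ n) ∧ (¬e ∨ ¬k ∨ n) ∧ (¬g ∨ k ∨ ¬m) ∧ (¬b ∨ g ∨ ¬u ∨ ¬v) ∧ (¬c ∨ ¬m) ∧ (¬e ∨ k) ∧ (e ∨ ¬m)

u=F, b=F, m=F, g=F, e=F, k=T, v=F, n=T, c=F

Unit clause (¬u) forces u = False.
In (¬g ∨ u) only ¬g is left, so g = False.
Try b = True:
  (¬b ∨ e) forces e = True.
  (¬b ∨ ¬e ∨ ¬n) forces n = False.
  (¬b ∨ ¬v) forces v = False.
  (¬e ∨ ¬k ∨ n) forces k = False.
  clause (¬e ∨ k) is falsified — backtrack.
So b = False.
Set m = False.
  then (m ∨ ¬v) forces v = False.
Set e = False.
Set k = True.
Set n = True.
  then (¬c ∨ m ∨ ¬n) forces c = False.
All clauses satisfied.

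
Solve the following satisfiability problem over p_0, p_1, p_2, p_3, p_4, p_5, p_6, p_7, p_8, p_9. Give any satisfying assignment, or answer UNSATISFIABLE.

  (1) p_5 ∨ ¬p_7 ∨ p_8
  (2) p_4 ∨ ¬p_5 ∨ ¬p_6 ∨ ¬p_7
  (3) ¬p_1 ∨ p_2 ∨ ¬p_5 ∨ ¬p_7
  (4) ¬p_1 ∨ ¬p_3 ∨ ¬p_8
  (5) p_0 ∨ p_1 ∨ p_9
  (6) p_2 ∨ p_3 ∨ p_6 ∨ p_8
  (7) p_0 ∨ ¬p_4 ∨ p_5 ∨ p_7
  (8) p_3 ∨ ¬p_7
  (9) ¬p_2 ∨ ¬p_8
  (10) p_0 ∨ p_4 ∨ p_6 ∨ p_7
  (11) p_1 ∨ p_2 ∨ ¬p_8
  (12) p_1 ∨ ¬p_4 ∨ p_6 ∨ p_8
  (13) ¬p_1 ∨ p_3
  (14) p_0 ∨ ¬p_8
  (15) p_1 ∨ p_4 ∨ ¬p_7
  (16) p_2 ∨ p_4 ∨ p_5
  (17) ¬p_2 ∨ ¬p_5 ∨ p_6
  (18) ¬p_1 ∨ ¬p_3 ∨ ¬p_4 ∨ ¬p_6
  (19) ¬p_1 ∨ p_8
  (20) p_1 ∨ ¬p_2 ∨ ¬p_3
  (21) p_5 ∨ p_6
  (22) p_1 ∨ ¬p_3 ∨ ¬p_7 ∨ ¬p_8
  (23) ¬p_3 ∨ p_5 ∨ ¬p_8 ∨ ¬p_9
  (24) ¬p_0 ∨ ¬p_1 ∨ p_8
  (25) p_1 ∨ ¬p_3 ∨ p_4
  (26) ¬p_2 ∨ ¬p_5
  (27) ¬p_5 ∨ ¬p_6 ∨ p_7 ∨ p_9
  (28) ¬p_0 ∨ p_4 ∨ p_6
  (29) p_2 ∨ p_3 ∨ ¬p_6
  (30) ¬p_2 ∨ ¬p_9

Set p_0 = True.
Try p_1 = True:
  (¬p_1 ∨ p_3) forces p_3 = True.
  (¬p_1 ∨ ¬p_3 ∨ ¬p_8) forces p_8 = False.
  clause (¬p_1 ∨ p_8) is falsified — backtrack.
So p_1 = False.
Set p_2 = True.
  then (¬p_2 ∨ ¬p_8) forces p_8 = False.
  then (p_1 ∨ ¬p_2 ∨ ¬p_3) forces p_3 = False.
  then (¬p_2 ∨ ¬p_5) forces p_5 = False.
  then (¬p_2 ∨ ¬p_9) forces p_9 = False.
  then (p_5 ∨ ¬p_7 ∨ p_8) forces p_7 = False.
  then (p_5 ∨ p_6) forces p_6 = True.
Set p_4 = True.
All clauses satisfied.

p_0: True, p_1: False, p_2: True, p_3: False, p_4: True, p_5: False, p_6: True, p_7: False, p_8: False, p_9: False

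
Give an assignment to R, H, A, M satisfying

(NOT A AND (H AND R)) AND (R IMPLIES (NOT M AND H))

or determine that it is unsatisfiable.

R = True; H = True; A = False; M = False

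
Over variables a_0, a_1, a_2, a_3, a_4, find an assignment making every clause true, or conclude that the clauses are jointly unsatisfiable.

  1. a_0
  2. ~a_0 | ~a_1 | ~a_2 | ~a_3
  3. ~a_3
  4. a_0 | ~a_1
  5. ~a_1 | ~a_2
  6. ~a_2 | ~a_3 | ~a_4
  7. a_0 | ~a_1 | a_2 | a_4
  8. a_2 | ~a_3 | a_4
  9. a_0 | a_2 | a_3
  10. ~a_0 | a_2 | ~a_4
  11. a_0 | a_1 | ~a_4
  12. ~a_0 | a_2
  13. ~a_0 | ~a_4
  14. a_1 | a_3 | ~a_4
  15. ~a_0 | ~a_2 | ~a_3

a_0 = True; a_1 = False; a_2 = True; a_3 = False; a_4 = False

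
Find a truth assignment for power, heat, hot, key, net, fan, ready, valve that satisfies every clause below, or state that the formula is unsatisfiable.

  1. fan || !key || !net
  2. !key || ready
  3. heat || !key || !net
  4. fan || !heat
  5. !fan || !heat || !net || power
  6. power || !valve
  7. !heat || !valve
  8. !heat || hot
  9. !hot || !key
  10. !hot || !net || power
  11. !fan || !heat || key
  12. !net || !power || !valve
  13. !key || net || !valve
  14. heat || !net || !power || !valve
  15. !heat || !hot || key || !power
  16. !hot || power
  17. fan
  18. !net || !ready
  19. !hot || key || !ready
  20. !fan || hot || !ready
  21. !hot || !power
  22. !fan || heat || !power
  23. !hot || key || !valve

power = False, heat = False, hot = False, key = False, net = False, fan = True, ready = False, valve = False

Unit clause (fan) forces fan = True.
Try power = True:
  (!hot || !power) forces hot = False.
  (!heat || hot) forces heat = False.
  clause (!fan || heat || !power) is falsified — backtrack.
So power = False.
  then (power || !valve) forces valve = False.
  then (!hot || power) forces hot = False.
  then (!fan || hot || !ready) forces ready = False.
  then (!key || ready) forces key = False.
  then (!heat || hot) forces heat = False.
Set net = False.
All clauses satisfied.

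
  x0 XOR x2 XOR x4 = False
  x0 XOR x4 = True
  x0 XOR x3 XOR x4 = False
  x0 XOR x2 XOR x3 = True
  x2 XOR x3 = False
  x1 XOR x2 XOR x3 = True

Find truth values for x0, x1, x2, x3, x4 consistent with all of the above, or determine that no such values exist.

x0: True, x1: True, x2: True, x3: True, x4: False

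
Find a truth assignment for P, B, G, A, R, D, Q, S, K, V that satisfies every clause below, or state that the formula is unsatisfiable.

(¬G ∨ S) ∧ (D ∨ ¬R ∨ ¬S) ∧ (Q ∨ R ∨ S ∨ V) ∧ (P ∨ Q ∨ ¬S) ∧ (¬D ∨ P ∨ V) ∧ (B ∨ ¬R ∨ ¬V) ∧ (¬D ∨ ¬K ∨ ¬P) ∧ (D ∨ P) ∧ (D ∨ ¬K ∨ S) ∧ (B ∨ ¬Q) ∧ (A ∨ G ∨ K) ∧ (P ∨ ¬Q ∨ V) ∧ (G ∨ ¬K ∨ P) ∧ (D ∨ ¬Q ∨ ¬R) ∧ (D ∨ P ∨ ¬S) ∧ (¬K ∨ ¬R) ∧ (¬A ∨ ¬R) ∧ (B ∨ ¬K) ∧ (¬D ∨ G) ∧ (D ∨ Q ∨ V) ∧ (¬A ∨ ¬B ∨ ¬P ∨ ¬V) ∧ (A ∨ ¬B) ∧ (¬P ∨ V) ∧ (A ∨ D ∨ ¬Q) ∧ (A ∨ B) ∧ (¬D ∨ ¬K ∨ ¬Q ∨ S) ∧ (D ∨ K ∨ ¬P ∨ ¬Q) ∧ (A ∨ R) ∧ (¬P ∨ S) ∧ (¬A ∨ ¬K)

P=T, B=F, G=T, A=T, R=F, D=F, Q=F, S=T, K=F, V=T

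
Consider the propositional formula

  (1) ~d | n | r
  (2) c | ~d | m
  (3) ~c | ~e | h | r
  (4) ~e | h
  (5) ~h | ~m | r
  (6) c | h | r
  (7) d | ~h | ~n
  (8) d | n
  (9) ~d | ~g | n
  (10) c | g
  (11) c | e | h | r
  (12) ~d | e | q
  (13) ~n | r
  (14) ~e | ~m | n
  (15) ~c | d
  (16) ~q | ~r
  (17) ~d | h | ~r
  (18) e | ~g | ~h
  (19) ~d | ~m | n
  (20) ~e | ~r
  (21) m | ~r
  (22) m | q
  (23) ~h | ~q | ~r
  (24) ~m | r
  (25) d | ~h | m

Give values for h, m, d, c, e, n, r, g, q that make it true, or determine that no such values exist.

h = False; m = True; d = False; c = False; e = False; n = True; r = True; g = True; q = False

Set h = False.
  then (~e | h) forces e = False.
Try m = False:
  (m | ~r) forces r = False.
  (c | h | r) forces c = True.
  (~n | r) forces n = False.
  (~d | n | r) forces d = False.
  clause (d | n) is falsified — backtrack.
So m = True.
  then (~m | r) forces r = True.
  then (~q | ~r) forces q = False.
  then (~d | h | ~r) forces d = False.
  then (d | n) forces n = True.
  then (~c | d) forces c = False.
  then (c | g) forces g = True.
All clauses satisfied.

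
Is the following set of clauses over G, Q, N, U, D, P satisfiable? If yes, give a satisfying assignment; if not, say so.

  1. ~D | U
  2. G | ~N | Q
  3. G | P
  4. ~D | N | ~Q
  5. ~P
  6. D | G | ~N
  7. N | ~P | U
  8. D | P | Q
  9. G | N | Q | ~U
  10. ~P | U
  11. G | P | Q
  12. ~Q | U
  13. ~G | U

Unit clause (~P) forces P = False.
In (G | P) only G is left, so G = True.
In (~G | U) only U is left, so U = True.
Set Q = False.
  then (D | P | Q) forces D = True.
Set N = True.
All clauses satisfied.

G = True, Q = False, N = True, U = True, D = True, P = False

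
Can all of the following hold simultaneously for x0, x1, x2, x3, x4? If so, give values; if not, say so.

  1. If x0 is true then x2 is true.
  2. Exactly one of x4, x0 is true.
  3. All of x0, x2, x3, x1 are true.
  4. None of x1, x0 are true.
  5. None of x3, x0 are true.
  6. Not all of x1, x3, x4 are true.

The formula is unsatisfiable.

Case x0 = True:
  Constraint (4) is violated (x0=T) — contradiction.
Case x0 = False:
  Constraint (3) is violated (x0=F) — contradiction.
Both cases fail — unsatisfiable.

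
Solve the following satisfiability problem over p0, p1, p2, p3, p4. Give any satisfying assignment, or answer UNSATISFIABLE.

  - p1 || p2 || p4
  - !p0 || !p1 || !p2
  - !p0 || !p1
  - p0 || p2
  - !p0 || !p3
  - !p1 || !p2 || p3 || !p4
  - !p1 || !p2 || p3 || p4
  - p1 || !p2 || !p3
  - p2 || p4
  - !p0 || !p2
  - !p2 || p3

p0=F, p1=T, p2=T, p3=T, p4=T

Set p0 = False.
  then (p0 || p2) forces p2 = True.
  then (!p2 || p3) forces p3 = True.
  then (p1 || !p2 || !p3) forces p1 = True.
Set p4 = True.
All clauses satisfied.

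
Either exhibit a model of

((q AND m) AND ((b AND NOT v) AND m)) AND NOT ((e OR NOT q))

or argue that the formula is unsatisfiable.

q: True; e: False; b: True; v: False; m: True

  (q AND m) AND ((b AND NOT v) AND m) = True
    q AND m = True
    (b AND NOT v) AND m = True
      b AND NOT v = True
        NOT v = True
  NOT ((e OR NOT q)) = True
    e OR NOT q = False
      NOT q = False
Both conjuncts True, so the formula holds.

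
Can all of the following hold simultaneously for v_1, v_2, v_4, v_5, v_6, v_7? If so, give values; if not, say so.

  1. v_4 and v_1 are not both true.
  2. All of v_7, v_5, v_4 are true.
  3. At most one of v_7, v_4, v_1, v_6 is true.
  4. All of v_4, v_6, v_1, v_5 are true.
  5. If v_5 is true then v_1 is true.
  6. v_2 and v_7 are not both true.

UNSATISFIABLE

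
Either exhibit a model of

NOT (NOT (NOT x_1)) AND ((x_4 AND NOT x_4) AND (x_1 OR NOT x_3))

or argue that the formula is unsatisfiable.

Unsatisfiable

Case x_4 = True: the conjunct NOT x_4 is False.
Case x_4 = False: the conjunct x_4 is False.
Both cases fail — unsatisfiable.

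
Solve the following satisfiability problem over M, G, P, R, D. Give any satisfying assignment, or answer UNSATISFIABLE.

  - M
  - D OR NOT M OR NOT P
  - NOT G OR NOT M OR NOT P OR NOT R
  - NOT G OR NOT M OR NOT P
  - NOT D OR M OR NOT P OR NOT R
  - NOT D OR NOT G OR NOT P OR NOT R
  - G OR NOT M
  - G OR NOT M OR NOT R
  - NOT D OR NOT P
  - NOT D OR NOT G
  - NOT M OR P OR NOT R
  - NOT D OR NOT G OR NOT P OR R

M: True, G: True, P: False, R: False, D: False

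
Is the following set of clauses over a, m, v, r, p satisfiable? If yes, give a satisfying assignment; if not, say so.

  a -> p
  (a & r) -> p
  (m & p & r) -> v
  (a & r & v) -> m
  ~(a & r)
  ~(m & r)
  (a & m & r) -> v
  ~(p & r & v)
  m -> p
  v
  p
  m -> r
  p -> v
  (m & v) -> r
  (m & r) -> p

a: True, m: False, v: True, r: False, p: True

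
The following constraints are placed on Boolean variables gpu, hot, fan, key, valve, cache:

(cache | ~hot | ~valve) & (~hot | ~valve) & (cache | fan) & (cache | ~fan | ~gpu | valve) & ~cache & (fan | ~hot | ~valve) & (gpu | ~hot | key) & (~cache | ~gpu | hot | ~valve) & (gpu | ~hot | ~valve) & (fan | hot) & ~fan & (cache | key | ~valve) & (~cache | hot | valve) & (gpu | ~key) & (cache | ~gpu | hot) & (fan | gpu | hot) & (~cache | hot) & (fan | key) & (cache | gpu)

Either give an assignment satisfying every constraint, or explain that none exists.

Case fan = True:
  Clause (~fan) is falsified — contradiction.
Case fan = False:
  (cache | fan) forces cache = True.
  Clause (~cache) is falsified — contradiction.
Both cases fail, so the formula is unsatisfiable.

No satisfying assignment exists.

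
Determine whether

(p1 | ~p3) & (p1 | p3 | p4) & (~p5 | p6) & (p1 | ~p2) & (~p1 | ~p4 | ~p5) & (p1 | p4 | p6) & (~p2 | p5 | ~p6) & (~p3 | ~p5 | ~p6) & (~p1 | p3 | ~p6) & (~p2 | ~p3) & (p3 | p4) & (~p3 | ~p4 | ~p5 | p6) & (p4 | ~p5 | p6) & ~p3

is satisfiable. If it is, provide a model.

p1=F, p2=F, p3=F, p4=T, p5=F, p6=F

Unit clause (~p3) forces p3 = False.
In (p3 | p4) only p4 is left, so p4 = True.
Set p1 = False.
  then (p1 | ~p2) forces p2 = False.
Set p5 = False.
Set p6 = False.
All clauses satisfied.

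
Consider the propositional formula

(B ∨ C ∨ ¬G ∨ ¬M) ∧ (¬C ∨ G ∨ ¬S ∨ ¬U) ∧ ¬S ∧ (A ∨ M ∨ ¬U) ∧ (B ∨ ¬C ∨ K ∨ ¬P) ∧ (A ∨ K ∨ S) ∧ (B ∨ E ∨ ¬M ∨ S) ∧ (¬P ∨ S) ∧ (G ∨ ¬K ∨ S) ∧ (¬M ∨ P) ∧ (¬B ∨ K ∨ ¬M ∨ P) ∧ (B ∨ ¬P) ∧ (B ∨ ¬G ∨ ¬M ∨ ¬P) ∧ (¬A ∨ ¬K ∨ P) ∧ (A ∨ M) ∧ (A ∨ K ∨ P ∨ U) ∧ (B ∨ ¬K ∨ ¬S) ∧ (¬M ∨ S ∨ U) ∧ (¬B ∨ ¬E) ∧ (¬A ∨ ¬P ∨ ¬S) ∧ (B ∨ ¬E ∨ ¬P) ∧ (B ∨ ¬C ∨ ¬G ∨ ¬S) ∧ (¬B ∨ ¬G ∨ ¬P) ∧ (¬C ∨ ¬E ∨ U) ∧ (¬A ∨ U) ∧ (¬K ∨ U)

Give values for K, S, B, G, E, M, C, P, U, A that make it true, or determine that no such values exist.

Unit clause (¬S) forces S = False.
In (¬P ∨ S) only ¬P is left, so P = False.
In (¬M ∨ P) only ¬M is left, so M = False.
In (A ∨ M) only A is left, so A = True.
In (¬A ∨ U) only U is left, so U = True.
In (¬A ∨ ¬K ∨ P) only ¬K is left, so K = False.
Set B = False.
Set G = True.
Set E = False.
Set C = False.
All clauses satisfied.

K = False, S = False, B = False, G = True, E = False, M = False, C = False, P = False, U = True, A = True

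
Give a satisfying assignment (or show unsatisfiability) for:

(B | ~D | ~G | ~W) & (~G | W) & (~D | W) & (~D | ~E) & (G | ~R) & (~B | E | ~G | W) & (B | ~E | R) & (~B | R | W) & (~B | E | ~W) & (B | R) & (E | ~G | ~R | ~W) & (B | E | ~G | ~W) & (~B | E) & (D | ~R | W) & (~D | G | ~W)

R = False; W = True; D = False; G = False; B = True; E = True

Set R = False.
  then (B | R) forces B = True.
  then (~B | E) forces E = True.
  then (~D | ~E) forces D = False.
  then (~B | R | W) forces W = True.
Set G = False.
All clauses satisfied.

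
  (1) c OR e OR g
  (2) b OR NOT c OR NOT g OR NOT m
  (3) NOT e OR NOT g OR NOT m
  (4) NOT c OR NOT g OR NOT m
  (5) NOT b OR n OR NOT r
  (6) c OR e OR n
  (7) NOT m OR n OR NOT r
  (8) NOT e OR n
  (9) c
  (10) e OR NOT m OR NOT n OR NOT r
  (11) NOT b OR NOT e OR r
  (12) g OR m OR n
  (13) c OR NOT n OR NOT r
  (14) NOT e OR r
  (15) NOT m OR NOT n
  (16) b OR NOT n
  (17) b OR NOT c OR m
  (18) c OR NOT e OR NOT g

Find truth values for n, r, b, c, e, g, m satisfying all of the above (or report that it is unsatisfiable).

Unit clause (c) forces c = True.
Set n = True.
  then (NOT m OR NOT n) forces m = False.
  then (b OR NOT n) forces b = True.
Set r = False.
  then (NOT b OR NOT e OR r) forces e = False.
Set g = True.
All clauses satisfied.

n = True; r = False; b = True; c = True; e = False; g = True; m = False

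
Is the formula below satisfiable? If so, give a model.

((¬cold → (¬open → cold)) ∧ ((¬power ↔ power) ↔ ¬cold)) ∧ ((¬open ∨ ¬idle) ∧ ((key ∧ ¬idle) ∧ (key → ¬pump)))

pump: False, power: False, key: True, open: True, cold: True, idle: False

  (¬cold → (¬open → cold)) ∧ ((¬power ↔ power) ↔ ¬cold) = True
    ¬cold → (¬open → cold) = True
      ¬cold = False
      ¬open → cold = True
        ¬open = False
    (¬power ↔ power) ↔ ¬cold = True
      ¬power ↔ power = False
        ¬power = True
      ¬cold = False
  (¬open ∨ ¬idle) ∧ ((key ∧ ¬idle) ∧ (key → ¬pump)) = True
    ¬open ∨ ¬idle = True
      ¬open = False
      ¬idle = True
    (key ∧ ¬idle) ∧ (key → ¬pump) = True
      key ∧ ¬idle = True
        ¬idle = True
      key → ¬pump = True
        ¬pump = True
Both conjuncts True, so the formula holds.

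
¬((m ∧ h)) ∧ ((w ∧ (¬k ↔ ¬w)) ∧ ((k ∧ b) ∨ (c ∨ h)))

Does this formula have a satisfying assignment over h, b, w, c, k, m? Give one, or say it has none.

h=T, b=T, w=T, c=T, k=T, m=F

  ¬((m ∧ h)) = True
    m ∧ h = False
  (w ∧ (¬k ↔ ¬w)) ∧ ((k ∧ b) ∨ (c ∨ h)) = True
    w ∧ (¬k ↔ ¬w) = True
      ¬k ↔ ¬w = True
        ¬k = False
        ¬w = False
    (k ∧ b) ∨ (c ∨ h) = True
      k ∧ b = True
      c ∨ h = True
Both conjuncts True, so the formula holds.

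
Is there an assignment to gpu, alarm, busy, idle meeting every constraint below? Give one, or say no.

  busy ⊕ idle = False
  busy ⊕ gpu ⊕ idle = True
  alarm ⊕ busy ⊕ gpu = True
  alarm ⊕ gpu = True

gpu = True, alarm = False, busy = False, idle = False

busy ⊕ idle = F ⊕ F = False ✓
busy ⊕ gpu ⊕ idle = F ⊕ T ⊕ F = True ✓
alarm ⊕ busy ⊕ gpu = F ⊕ F ⊕ T = True ✓
alarm ⊕ gpu = F ⊕ T = True ✓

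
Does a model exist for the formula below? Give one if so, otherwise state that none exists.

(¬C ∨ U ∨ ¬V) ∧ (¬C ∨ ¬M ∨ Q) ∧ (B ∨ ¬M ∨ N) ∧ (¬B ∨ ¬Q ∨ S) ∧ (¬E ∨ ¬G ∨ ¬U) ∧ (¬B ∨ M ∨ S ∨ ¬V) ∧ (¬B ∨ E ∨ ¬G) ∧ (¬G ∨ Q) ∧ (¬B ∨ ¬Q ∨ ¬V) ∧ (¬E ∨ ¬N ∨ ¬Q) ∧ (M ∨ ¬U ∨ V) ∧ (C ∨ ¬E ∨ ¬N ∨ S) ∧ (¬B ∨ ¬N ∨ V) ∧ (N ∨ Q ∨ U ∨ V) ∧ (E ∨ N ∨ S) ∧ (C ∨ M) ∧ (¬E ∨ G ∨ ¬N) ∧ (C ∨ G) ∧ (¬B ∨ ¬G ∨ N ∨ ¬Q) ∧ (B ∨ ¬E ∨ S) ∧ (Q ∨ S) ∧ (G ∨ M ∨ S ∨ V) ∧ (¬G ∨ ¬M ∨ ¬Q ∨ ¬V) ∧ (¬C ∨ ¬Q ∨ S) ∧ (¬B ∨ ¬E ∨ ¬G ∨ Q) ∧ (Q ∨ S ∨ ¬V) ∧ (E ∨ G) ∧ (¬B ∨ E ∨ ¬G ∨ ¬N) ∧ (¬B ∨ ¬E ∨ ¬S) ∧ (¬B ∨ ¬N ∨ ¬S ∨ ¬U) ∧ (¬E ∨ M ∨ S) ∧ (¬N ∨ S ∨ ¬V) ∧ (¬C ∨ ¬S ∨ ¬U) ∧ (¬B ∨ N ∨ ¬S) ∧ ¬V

Unit clause (¬V) forces V = False.
Set M = True.
Set G = True.
  then (¬G ∨ Q) forces Q = True.
Set S = True.
Try E = True:
  (¬E ∨ ¬G ∨ ¬U) forces U = False.
  (¬E ∨ ¬N ∨ ¬Q) forces N = False.
  (B ∨ ¬M ∨ N) forces B = True.
  clause (¬B ∨ ¬G ∨ N ∨ ¬Q) is falsified — backtrack.
So E = False.
  then (¬B ∨ E ∨ ¬G) forces B = False.
  then (B ∨ ¬M ∨ N) forces N = True.
Set U = True.
  then (¬C ∨ ¬S ∨ ¬U) forces C = False.
All clauses satisfied.

M = True, G = True, S = True, Q = True, E = False, B = False, U = True, N = True, V = False, C = False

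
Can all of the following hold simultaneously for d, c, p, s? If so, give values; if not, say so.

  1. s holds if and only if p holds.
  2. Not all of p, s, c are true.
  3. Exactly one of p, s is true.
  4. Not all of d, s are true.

Case p = True:
  (1) with p=T forces s = True.
  Constraint (3) is violated (p=T, s=T) — contradiction.
Case p = False:
  (1) with p=F forces s = False.
  Constraint (3) is violated (p=F, s=F) — contradiction.
Both cases fail — unsatisfiable.

Unsatisfiable — no assignment works.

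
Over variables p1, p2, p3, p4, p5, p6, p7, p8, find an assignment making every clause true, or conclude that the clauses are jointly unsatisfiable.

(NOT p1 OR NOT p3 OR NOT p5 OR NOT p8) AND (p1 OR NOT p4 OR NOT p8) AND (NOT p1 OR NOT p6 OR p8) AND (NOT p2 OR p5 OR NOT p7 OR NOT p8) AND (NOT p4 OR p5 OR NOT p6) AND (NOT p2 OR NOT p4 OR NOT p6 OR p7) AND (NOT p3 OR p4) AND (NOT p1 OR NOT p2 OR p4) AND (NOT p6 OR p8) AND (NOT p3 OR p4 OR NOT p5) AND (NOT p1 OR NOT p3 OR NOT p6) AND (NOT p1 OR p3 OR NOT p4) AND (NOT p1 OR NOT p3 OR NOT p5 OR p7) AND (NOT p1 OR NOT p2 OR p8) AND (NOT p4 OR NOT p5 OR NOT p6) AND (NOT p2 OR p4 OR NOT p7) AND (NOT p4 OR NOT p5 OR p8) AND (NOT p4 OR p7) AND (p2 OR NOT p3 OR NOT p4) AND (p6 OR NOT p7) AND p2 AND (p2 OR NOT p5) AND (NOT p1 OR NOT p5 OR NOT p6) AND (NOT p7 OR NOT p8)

p1: False; p2: True; p3: False; p4: False; p5: True; p6: True; p7: False; p8: True

Unit clause (p2) forces p2 = True.
Set p1 = False.
Set p3 = False.
Try p4 = True:
  (p1 OR NOT p4 OR NOT p8) forces p8 = False.
  (NOT p6 OR p8) forces p6 = False.
  (NOT p4 OR NOT p5 OR p8) forces p5 = False.
  (NOT p4 OR p7) forces p7 = True.
  clause (p6 OR NOT p7) is falsified — backtrack.
So p4 = False.
  then (NOT p2 OR p4 OR NOT p7) forces p7 = False.
Set p5 = True.
Set p6 = True.
  then (NOT p6 OR p8) forces p8 = True.
All clauses satisfied.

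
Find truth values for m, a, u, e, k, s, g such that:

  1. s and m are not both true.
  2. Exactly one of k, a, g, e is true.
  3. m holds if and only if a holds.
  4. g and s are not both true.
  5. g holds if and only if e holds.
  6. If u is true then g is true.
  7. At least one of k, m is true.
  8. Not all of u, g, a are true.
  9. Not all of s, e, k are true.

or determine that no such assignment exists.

m=F; a=F; u=F; e=F; k=T; s=T; g=F

  (1) s=T, m=F — not both ✓
  (2) {k, a, g, e}: 1 true — exactly one ✓
  (3) m=F, a=F — same ✓
  (4) g=F, s=T — not both ✓
  (5) g=F, e=F — same ✓
  (6) u=F ⇒ g: vacuous ✓
  (7) {k, m}: 1 true — at least one ✓
  (8) {u, g, a}: 0/3 true — not all ✓
  (9) {s, e, k}: 2/3 true — not all ✓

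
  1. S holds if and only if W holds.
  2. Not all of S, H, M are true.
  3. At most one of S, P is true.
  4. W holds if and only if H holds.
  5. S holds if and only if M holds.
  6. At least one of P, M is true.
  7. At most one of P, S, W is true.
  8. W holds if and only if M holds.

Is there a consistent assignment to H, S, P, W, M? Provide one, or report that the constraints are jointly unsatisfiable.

H = False, S = False, P = True, W = False, M = False

  (1) S=F, W=F — same ✓
  (2) {S, H, M}: 0/3 true — not all ✓
  (3) {S, P}: 1 true — at most one ✓
  (4) W=F, H=F — same ✓
  (5) S=F, M=F — same ✓
  (6) {P, M}: 1 true — at least one ✓
  (7) {P, S, W}: 1 true — at most one ✓
  (8) W=F, M=F — same ✓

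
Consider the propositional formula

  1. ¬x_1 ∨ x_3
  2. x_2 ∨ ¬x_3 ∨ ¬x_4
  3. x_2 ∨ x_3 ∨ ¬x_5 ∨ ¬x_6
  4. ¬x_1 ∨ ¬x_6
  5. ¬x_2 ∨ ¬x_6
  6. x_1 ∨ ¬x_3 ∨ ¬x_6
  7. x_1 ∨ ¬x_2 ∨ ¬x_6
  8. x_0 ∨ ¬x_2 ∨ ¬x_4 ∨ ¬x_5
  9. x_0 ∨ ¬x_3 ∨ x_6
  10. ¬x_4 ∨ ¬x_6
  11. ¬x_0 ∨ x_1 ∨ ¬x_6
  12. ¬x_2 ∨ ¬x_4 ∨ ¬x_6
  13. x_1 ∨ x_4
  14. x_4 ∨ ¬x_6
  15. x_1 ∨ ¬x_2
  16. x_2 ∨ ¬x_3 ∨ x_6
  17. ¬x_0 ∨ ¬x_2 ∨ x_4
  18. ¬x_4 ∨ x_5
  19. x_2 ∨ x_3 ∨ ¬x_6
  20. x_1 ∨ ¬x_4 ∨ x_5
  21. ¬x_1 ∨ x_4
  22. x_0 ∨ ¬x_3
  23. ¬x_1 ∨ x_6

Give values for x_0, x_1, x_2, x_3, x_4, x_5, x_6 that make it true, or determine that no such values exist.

x_0=T; x_1=F; x_2=F; x_3=F; x_4=T; x_5=T; x_6=F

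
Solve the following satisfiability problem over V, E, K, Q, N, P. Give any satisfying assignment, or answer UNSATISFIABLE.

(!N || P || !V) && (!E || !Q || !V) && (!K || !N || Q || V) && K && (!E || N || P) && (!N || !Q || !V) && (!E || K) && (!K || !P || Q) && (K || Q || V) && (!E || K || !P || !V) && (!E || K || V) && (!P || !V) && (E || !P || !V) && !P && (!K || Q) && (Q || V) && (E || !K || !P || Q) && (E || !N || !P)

Unit clause (K) forces K = True.
Unit clause (!P) forces P = False.
In (!K || Q) only Q is left, so Q = True.
Set V = False.
Set E = True.
  then (!E || N || P) forces N = True.
All clauses satisfied.

V = False, E = True, K = True, Q = True, N = True, P = False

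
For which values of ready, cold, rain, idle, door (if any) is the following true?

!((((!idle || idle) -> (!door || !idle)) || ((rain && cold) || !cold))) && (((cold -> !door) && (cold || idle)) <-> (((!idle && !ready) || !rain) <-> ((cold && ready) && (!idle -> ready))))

ready = False; cold = True; rain = False; idle = True; door = True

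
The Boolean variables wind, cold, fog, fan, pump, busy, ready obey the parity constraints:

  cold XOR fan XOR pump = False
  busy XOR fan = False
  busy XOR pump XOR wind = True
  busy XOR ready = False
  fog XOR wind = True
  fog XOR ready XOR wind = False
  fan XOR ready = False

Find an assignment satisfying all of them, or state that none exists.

wind=T; cold=F; fog=F; fan=T; pump=T; busy=T; ready=T

cold XOR fan XOR pump = F XOR T XOR T = False ✓
busy XOR fan = T XOR T = False ✓
busy XOR pump XOR wind = T XOR T XOR T = True ✓
busy XOR ready = T XOR T = False ✓
fog XOR wind = F XOR T = True ✓
fog XOR ready XOR wind = F XOR T XOR T = False ✓
fan XOR ready = T XOR T = False ✓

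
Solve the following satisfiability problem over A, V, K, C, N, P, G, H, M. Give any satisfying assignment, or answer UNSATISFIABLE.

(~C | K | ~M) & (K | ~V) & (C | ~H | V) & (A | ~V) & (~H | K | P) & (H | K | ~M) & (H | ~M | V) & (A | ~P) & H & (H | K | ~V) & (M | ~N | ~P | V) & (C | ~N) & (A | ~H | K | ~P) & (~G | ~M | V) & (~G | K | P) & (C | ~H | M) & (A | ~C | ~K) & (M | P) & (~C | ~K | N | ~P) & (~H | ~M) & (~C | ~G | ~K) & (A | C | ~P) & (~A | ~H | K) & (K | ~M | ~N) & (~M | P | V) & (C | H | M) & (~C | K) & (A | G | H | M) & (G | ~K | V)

Unit clause (H) forces H = True.
In (~H | ~M) only ~M is left, so M = False.
In (C | ~H | M) only C is left, so C = True.
In (M | P) only P is left, so P = True.
In (~C | K) only K is left, so K = True.
In (A | ~P) only A is left, so A = True.
In (~C | ~K | N | ~P) only N is left, so N = True.
In (~C | ~G | ~K) only ~G is left, so G = False.
In (G | ~K | V) only V is left, so V = True.
All clauses satisfied.

A = True, V = True, K = True, C = True, N = True, P = True, G = False, H = True, M = False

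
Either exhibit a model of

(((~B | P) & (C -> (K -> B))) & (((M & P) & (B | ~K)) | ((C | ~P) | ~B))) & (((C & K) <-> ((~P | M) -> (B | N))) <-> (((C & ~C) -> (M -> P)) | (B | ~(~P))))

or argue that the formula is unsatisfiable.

B = False; P = False; N = False; M = True; K = False; C = True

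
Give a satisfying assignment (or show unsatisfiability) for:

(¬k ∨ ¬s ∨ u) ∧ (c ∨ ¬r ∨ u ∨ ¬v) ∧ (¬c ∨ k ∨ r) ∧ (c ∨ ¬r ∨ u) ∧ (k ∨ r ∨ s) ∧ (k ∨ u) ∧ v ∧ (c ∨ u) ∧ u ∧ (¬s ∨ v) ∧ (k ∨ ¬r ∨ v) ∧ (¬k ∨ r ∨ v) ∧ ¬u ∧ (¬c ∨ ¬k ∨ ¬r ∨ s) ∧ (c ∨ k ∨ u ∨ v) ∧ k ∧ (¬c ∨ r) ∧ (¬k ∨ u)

Case u = True:
  Clause (¬u) is falsified — contradiction.
Case u = False:
  Clause (u) is falsified — contradiction.
Both cases fail, so the formula is unsatisfiable.

Unsatisfiable — no assignment works.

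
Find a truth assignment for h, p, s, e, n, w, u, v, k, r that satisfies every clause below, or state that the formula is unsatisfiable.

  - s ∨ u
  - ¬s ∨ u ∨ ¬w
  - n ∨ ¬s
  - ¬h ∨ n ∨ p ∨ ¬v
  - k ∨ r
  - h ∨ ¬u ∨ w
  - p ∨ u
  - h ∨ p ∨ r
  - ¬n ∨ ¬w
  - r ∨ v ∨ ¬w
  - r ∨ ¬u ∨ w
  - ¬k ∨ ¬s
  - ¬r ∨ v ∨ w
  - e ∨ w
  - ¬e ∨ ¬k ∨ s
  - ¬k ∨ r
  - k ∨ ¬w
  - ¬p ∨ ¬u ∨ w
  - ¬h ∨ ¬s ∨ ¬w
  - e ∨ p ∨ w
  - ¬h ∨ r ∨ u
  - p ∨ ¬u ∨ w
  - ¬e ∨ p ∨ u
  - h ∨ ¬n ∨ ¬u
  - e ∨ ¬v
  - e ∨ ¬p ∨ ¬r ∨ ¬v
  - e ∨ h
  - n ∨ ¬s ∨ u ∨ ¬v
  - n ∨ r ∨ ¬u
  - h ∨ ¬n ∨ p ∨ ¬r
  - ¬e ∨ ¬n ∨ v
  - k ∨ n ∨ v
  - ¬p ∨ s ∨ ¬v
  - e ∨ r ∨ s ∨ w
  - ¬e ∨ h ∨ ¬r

Set h = True.
Set p = False.
  then (p ∨ u) forces u = True.
  then (p ∨ ¬u ∨ w) forces w = True.
  then (¬n ∨ ¬w) forces n = False.
  then (k ∨ ¬w) forces k = True.
  then (¬h ∨ ¬s ∨ ¬w) forces s = False.
  then (n ∨ r ∨ ¬u) forces r = True.
  then (¬h ∨ n ∨ p ∨ ¬v) forces v = False.
  then (¬e ∨ ¬k ∨ s) forces e = False.
All clauses satisfied.

h=T, p=F, s=F, e=F, n=F, w=T, u=T, v=F, k=T, r=T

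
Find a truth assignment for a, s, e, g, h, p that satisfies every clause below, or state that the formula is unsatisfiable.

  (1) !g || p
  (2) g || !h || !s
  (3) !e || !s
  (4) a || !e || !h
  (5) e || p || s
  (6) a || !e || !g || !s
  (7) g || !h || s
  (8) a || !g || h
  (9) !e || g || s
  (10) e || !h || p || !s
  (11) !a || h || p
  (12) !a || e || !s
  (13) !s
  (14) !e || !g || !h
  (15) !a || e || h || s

Unit clause (!s) forces s = False.
Set a = False.
Set e = False.
  then (e || p || s) forces p = True.
Set g = False.
  then (g || !h || s) forces h = False.
All clauses satisfied.

a = False; s = False; e = False; g = False; h = False; p = True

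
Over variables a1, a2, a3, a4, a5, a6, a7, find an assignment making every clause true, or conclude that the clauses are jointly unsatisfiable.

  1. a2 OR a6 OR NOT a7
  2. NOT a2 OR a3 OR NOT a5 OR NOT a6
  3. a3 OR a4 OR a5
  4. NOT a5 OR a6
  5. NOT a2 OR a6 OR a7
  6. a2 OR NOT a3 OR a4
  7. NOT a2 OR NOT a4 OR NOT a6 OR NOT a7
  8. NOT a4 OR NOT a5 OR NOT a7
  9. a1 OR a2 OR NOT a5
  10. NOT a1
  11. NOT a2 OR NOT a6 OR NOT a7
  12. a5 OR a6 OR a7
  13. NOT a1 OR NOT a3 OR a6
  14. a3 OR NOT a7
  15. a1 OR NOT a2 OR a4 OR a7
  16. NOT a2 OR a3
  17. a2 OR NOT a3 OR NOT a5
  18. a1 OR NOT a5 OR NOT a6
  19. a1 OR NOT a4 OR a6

a1: False; a2: False; a3: True; a4: True; a5: False; a6: True; a7: True

Unit clause (NOT a1) forces a1 = False.
Set a2 = False.
  then (a1 OR a2 OR NOT a5) forces a5 = False.
Set a3 = True.
  then (a2 OR NOT a3 OR a4) forces a4 = True.
  then (a1 OR NOT a4 OR a6) forces a6 = True.
Set a7 = True.
All clauses satisfied.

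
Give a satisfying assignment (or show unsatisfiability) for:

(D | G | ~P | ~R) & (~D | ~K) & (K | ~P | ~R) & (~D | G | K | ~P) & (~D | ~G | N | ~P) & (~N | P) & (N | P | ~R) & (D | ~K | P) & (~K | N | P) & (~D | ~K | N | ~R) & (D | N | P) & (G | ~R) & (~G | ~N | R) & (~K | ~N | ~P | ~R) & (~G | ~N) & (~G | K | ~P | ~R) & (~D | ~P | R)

P=T; N=T; R=F; K=T; G=F; D=F

Set P = True.
Set N = True.
  then (~G | ~N) forces G = False.
  then (G | ~R) forces R = False.
  then (~D | ~P | R) forces D = False.
Set K = True.
All clauses satisfied.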